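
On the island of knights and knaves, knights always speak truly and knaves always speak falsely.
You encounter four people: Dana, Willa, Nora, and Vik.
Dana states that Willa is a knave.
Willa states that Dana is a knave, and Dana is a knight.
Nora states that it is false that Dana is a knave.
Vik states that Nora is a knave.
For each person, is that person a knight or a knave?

Dana is a knight, Willa is a knave, Nora is a knight, and Vik is a knave.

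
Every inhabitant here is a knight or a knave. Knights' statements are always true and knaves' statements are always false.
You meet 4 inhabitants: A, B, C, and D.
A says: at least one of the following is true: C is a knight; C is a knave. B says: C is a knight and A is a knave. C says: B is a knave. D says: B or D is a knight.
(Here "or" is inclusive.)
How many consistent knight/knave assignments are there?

2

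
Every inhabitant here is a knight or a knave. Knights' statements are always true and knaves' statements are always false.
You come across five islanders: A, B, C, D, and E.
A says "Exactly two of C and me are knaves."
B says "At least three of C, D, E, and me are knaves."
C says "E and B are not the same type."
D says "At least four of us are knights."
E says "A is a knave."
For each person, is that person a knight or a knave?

Since A is a knave, "exactly two of C and me are knaves" needs to be false, which holds.
B is a knave, and the claim "at least three of C, D, E, and me are knaves" is indeed false.
C is a knight, and the claim "E and B are not the same type" is indeed True.
As a knave, D's statement "at least four of us are knights" should be false; it is.
E is a knight, so "A is a knave" must be True — and it is.

A is a knave, B is a knave, C is a knight, D is a knave, and E is a knight.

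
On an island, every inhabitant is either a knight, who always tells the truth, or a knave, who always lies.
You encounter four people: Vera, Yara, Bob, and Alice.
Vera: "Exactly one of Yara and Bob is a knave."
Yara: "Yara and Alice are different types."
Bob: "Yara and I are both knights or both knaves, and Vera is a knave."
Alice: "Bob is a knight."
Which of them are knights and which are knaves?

Vera is a knight, Yara is a knight, Bob is a knave, and Alice is a knave.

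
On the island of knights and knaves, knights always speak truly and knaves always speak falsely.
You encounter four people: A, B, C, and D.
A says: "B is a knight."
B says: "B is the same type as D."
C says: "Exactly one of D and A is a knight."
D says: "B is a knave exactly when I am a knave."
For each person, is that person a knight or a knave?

Suppose A is a knave. Then A's statement "B is a knight" would have to be false. Checking the 8 ways to assign the others, none is consistent with every speaker.
(For instance, with B=knight, C=knave, D=knight, A's claim "B is a knight" comes out true where it would need to be false.)
So A must be a knight, making "B is a knight" true. Taking A=knight, B=knight, C=knave, D=knight, each remaining statement checks out:
  B (knight): "B is the same type as D" — true. ✓
  C (knave): "exactly one of D and A is a knight" — false. ✓
  D (knight): "B is a knave exactly when I am a knave" — true. ✓
This is the unique consistent assignment.

Knights: A, B, and D. Knaves: C.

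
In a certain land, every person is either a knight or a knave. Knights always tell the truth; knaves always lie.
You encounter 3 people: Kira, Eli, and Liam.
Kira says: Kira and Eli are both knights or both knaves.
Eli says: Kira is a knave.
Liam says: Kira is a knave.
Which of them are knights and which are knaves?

Knights: Eli and Liam. Knaves: Kira.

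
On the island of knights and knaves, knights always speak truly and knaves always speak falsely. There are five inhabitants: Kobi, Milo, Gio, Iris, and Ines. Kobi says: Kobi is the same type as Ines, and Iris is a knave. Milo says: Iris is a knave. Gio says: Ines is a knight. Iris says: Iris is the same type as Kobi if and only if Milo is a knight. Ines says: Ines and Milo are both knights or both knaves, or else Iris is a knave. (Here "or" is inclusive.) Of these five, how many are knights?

The unique consistent assignment is Kobi=knight, Milo=knight, Gio=knight, Iris=knave, Ines=knight.
That has 4 knights.

4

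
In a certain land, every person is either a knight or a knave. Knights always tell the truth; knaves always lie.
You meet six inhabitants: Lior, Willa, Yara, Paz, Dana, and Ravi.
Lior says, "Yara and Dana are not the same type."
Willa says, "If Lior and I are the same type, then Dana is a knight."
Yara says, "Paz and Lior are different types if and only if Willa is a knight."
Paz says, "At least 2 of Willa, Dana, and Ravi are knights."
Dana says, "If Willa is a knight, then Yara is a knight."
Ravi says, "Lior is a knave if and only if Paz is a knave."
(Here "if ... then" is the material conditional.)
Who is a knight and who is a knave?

Lior is a knave, Willa is a knight, Yara is a knight, Paz is a knight, Dana is a knight, and Ravi is a knave.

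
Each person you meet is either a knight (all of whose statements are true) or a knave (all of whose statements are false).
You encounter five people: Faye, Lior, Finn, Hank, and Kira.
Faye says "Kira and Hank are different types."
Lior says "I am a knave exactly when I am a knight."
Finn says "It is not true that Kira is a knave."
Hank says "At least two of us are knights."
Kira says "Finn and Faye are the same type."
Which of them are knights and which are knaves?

As a knight, Faye's statement "Kira and Hank are different types" should be True; it is.
Lior is a knave; "I am a knave exactly when I am a knight" is False, as required.
Finn is a knave, and the claim "it is not true that Kira is a knave" is indeed False.
Hank (knight): "at least two of us are knights" — True. ✓
Kira is a knave; "Finn and Faye are the same type" is False, as required.

Faye is a knight, Lior is a knave, Finn is a knave, Hank is a knight, and Kira is a knave.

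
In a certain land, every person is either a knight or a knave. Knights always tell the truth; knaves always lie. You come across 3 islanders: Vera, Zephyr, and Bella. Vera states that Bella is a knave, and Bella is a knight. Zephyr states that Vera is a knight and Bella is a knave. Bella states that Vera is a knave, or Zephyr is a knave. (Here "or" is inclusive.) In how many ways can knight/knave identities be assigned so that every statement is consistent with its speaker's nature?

1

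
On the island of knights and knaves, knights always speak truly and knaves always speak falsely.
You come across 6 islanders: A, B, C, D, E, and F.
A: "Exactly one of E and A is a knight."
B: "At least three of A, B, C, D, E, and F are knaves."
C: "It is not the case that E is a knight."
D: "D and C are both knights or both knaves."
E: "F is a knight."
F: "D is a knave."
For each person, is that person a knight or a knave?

A is a knave, B is a knight, C is a knight, D is a knight, E is a knave, and F is a knave.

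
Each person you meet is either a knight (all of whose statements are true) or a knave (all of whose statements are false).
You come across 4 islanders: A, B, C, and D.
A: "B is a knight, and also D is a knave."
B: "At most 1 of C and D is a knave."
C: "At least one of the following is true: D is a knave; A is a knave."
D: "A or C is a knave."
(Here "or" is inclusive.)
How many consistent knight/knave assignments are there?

Consistent assignments:
  A=knight, B=knight, C=knight, D=knave
  A=knave, B=knight, C=knight, D=knight

2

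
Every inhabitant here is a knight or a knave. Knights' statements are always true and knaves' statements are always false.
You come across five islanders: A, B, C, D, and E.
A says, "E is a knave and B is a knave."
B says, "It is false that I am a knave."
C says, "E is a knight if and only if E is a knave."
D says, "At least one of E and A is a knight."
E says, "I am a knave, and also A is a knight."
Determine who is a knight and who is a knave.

Knights: B. Knaves: A, C, D, and E.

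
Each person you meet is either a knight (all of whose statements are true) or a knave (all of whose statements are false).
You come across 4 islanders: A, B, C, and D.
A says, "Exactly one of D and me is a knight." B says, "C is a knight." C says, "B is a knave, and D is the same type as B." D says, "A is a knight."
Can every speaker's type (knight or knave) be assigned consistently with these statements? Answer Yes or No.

Checking all 16 assignments, each has at least one speaker whose statement's truth value contradicts their type.

No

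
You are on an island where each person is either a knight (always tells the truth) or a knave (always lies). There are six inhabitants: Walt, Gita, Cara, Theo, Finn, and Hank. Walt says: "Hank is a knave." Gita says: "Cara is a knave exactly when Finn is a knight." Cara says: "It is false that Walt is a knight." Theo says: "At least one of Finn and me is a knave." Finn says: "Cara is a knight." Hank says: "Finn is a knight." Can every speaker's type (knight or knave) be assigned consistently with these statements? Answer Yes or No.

Yes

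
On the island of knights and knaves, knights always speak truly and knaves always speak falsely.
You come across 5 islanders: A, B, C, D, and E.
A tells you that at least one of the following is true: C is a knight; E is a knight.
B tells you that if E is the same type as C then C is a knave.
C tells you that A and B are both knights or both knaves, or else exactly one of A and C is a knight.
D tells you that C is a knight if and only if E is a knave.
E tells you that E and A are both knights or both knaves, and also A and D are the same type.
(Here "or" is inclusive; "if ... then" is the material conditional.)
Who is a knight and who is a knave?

A is a knight, B is a knight, C is a knight, D is a knight, and E is a knave.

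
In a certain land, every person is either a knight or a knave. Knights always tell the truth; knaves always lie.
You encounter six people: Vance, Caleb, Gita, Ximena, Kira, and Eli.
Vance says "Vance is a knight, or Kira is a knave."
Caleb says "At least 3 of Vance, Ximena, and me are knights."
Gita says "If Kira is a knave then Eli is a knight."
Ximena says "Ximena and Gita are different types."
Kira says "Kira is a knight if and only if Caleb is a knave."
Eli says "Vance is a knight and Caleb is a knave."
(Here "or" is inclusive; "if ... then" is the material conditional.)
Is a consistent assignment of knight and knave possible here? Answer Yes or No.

No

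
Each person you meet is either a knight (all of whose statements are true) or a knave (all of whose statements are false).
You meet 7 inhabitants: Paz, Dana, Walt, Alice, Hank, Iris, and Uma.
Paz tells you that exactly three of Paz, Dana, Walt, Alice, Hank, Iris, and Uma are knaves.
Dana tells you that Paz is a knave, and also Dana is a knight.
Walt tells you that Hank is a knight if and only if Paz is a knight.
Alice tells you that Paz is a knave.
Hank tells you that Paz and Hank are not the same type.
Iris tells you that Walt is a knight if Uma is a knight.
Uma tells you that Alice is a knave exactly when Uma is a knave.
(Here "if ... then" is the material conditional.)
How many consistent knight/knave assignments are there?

4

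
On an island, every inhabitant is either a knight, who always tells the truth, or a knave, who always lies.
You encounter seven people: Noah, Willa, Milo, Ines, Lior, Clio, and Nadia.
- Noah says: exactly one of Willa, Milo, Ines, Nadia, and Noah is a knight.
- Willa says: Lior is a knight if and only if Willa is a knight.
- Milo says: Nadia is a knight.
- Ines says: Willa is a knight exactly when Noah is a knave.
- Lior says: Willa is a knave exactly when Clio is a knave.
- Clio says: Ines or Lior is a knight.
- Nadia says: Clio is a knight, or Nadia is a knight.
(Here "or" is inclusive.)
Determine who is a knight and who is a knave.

Noah is a knave, Willa is a knight, Milo is a knight, Ines is a knight, Lior is a knight, Clio is a knight, and Nadia is a knight.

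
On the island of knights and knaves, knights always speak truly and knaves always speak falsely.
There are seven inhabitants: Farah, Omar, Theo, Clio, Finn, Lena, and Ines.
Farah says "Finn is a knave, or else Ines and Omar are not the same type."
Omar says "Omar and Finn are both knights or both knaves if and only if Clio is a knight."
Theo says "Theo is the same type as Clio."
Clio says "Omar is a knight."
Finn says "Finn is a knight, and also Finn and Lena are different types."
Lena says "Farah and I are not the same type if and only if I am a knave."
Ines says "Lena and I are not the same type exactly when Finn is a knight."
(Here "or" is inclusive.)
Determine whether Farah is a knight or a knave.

Farah is a knave.

Consistent assignments: {Farah=knave, Omar=knight, Theo=knight, Clio=knight, Finn=knight, Lena=knave, Ines=knight}; {Farah=knave, Omar=knight, Theo=knave, Clio=knight, Finn=knight, Lena=knave, Ines=knight}
In every consistent assignment, Farah is a knave.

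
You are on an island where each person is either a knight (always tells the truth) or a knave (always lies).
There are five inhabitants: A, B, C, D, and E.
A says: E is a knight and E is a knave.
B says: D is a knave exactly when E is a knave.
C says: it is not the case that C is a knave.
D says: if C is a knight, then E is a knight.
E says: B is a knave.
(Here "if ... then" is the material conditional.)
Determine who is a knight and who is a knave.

A is a knave, B is a knight, C is a knight, D is a knave, and E is a knave.

A is a knave; "E is a knight and E is a knave" is false, as required.
B is a knight; "D is a knave exactly when E is a knave" is True, as required.
Since C is a knight, "it is not the case that C is a knave" needs to be True, which holds.
Since D is a knave, "if C is a knight, then E is a knight" needs to be false, which holds.
As a knave, E's statement "B is a knave" should be false; it is.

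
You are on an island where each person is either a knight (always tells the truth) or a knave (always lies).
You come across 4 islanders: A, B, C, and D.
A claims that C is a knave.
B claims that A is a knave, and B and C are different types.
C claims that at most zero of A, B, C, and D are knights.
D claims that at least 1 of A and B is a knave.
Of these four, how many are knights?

2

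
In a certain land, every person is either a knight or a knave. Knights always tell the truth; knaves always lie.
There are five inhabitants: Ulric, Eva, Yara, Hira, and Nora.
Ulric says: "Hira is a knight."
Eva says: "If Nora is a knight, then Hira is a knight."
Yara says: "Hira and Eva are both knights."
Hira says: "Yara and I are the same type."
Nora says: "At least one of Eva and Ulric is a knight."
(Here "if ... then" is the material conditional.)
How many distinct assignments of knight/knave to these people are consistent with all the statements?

1

Consistent assignments:
  Ulric=knight, Eva=knight, Yara=knight, Hira=knight, Nora=knight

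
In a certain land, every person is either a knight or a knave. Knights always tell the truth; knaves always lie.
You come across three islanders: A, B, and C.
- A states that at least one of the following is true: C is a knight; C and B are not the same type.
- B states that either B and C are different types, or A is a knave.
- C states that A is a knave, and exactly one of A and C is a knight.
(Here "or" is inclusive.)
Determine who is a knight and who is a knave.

A is a knight, B is a knight, and C is a knave.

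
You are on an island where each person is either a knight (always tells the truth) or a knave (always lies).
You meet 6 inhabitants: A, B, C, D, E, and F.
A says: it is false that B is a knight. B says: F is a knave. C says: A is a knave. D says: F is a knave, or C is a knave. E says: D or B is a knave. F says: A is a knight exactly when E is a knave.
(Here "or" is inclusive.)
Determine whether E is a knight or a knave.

E is a knave.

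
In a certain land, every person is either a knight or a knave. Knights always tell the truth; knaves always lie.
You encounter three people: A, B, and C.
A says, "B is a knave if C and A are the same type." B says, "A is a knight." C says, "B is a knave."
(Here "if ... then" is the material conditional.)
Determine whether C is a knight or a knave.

Consistent assignments: {A=knight, B=knight, C=knave}
In every consistent assignment, C is a knave.

C is a knave.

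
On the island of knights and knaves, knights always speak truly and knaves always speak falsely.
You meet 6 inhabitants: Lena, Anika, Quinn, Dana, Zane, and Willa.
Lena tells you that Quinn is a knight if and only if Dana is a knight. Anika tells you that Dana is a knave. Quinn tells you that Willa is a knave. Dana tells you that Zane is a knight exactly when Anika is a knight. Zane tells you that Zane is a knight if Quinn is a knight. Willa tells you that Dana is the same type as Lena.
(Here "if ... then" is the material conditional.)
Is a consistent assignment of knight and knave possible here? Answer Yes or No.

No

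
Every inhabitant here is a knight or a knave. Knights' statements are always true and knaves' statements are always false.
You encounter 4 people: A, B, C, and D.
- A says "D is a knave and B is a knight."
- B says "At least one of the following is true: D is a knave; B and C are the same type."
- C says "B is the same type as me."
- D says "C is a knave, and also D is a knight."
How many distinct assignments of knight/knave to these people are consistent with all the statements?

2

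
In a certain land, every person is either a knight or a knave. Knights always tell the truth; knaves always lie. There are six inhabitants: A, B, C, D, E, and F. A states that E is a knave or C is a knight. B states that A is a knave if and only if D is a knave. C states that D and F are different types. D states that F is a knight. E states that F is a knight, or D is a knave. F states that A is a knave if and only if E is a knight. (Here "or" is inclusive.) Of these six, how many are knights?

3

The unique consistent assignment is A=knave, B=knave, C=knave, D=knight, E=knight, F=knight.
That has 3 knights.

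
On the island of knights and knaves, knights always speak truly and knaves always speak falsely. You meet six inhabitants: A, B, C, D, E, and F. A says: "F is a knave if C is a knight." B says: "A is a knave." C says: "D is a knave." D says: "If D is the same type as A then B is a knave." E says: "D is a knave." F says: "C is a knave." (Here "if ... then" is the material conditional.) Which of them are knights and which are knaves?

A is a knight, so "F is a knave if C is a knight" must be true — and it is.
B is a knave; "A is a knave" is False, as required.
C is a knave, and the claim "D is a knave" is indeed False.
D (knight): "if D is the same type as A then B is a knave" — true. ✓
E is a knave; "D is a knave" is False, as required.
As a knight, F's statement "C is a knave" should be true; it is.

Knights: A, D, and F. Knaves: B, C, and E.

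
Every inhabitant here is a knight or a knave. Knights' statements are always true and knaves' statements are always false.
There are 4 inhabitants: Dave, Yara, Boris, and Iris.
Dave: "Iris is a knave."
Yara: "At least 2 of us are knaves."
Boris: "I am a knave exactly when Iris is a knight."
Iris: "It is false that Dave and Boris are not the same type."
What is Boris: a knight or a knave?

Boris is a knave.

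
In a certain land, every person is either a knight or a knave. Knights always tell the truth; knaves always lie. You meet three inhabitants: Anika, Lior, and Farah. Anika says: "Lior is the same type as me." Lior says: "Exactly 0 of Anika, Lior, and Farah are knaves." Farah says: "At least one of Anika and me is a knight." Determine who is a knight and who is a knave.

As a knight, Anika's statement "Lior is the same type as me" should be true; it is.
As a knight, Lior's statement "exactly 0 of Anika, Lior, and Farah are knaves" should be true; it is.
Farah is a knight, and the claim "at least one of Anika and me is a knight" is indeed true.

Anika is a knight, Lior is a knight, and Farah is a knight.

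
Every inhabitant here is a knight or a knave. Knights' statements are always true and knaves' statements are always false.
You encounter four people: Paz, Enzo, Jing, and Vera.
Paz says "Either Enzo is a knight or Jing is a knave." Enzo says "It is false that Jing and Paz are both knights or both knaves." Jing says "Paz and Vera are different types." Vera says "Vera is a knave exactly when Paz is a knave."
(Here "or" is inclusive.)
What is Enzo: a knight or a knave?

Enzo is a knight.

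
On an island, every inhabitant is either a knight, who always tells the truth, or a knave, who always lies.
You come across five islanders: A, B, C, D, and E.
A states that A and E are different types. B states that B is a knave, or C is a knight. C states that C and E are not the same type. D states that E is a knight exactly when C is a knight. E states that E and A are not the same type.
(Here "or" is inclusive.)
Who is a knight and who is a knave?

Knights: B and C. Knaves: A, D, and E.

A is a knave, and the claim "A and E are different types" is indeed false.
As a knight, B's statement "B is a knave, or C is a knight" should be True; it is.
Since C is a knight, "C and E are not the same type" needs to be True, which holds.
D (knave): "E is a knight exactly when C is a knight" — false. ✓
Since E is a knave, "E and A are not the same type" needs to be false, which holds.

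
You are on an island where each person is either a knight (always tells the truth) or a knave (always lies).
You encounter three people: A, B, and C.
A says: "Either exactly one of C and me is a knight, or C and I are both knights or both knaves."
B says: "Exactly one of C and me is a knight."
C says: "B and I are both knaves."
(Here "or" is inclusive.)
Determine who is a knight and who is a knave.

A is a knight, B is a knight, and C is a knave.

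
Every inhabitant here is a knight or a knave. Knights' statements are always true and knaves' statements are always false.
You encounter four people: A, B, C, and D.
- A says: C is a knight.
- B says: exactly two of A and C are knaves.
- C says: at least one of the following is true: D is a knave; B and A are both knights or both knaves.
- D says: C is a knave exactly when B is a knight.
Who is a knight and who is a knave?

A is a knave, B is a knight, C is a knave, and D is a knight.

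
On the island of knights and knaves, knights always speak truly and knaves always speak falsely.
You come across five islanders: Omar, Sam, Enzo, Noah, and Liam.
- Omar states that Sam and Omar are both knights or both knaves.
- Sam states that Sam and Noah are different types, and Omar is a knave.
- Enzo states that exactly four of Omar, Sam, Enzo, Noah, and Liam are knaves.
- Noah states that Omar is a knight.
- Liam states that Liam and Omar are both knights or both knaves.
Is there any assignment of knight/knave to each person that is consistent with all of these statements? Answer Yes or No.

Checking all 32 assignments, each has at least one speaker whose statement's truth value contradicts their type.

No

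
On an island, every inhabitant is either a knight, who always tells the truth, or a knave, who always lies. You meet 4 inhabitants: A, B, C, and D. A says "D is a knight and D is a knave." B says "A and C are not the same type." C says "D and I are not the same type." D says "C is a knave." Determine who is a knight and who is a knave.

Since A is a knave, "D is a knight and D is a knave" needs to be false, which holds.
As a knight, B's statement "A and C are not the same type" should be True; it is.
C (knight): "D and I are not the same type" — True. ✓
Since D is a knave, "C is a knave" needs to be false, which holds.

A is a knave, B is a knight, C is a knight, and D is a knave.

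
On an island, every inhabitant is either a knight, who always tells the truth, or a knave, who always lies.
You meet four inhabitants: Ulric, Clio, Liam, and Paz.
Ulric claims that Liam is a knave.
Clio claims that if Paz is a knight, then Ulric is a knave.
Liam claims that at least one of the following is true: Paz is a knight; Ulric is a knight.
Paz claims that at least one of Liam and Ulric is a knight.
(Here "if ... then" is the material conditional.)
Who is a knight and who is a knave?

Ulric is a knave, Clio is a knight, Liam is a knight, and Paz is a knight.

Ulric is a knave, and the claim "Liam is a knave" is indeed False.
Since Clio is a knight, "if Paz is a knight, then Ulric is a knave" needs to be true, which holds.
Liam (knight): "at least one of the following is true: Paz is a knight; Ulric is a knight" — true. ✓
As a knight, Paz's statement "at least one of Liam and Ulric is a knight" should be true; it is.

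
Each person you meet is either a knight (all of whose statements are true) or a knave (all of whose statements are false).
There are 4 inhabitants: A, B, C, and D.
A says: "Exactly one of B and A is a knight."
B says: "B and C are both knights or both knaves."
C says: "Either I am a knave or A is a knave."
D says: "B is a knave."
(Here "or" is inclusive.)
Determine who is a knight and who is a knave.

Knights: C and D. Knaves: A and B.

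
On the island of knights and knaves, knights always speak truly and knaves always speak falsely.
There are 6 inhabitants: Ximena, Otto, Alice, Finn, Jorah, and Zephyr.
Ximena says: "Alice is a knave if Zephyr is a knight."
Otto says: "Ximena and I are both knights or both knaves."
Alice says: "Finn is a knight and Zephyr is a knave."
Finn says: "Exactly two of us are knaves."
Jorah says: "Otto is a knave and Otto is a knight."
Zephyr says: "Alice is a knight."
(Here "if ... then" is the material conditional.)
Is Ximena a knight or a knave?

Ximena is a knight.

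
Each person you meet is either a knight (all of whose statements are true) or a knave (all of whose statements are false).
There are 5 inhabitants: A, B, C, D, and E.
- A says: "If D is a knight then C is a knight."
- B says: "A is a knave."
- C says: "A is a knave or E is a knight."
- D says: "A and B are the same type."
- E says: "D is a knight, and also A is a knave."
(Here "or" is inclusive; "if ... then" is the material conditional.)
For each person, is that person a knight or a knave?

Suppose A is a knave. Then A's statement "if D is a knight then C is a knight" would have to be false. Checking the 16 ways to assign the others, none is consistent with every speaker.
(For instance, with B=knave, C=knave, D=knave, E=knave, A's claim "if D is a knight then C is a knight" comes out true where it would need to be false.)
So A must be a knight, making "if D is a knight then C is a knight" true. Taking A=knight, B=knave, C=knave, D=knave, E=knave, each remaining statement checks out:
  B (knave): "A is a knave" — false. ✓
  C (knave): "A is a knave or E is a knight" — false. ✓
  D (knave): "A and B are the same type" — false. ✓
  E (knave): "D is a knight, and also A is a knave" — false. ✓
This is the unique consistent assignment.

A is a knight, B is a knave, C is a knave, D is a knave, and E is a knave.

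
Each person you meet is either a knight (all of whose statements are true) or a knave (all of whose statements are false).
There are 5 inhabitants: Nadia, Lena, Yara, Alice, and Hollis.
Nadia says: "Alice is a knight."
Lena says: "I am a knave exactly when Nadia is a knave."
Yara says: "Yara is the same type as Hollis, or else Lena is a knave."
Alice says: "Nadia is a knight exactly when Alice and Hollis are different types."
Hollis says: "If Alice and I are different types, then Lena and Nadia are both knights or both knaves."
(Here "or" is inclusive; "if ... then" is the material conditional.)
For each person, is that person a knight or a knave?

Nadia is a knight, Lena is a knave, Yara is a knight, Alice is a knight, and Hollis is a knave.

Suppose Nadia is a knave. Then Nadia's statement "Alice is a knight" would have to be false. Checking the 16 ways to assign the others, none is consistent with every speaker.
(For instance, with Lena=knave, Yara=knight, Alice=knight, Hollis=knave, Nadia's claim "Alice is a knight" comes out true where it would need to be false.)
So Nadia must be a knight, making "Alice is a knight" true. Taking Nadia=knight, Lena=knave, Yara=knight, Alice=knight, Hollis=knave, each remaining statement checks out:
  Lena (knave): "I am a knave exactly when Nadia is a knave" — false. ✓
  Yara (knight): "Yara is the same type as Hollis, or else Lena is a knave" — true. ✓
  Alice (knight): "Nadia is a knight exactly when Alice and Hollis are different types" — true. ✓
  Hollis (knave): "if Alice and I are different types, then Lena and Nadia are both knights or both knaves" — false. ✓
This is the unique consistent assignment.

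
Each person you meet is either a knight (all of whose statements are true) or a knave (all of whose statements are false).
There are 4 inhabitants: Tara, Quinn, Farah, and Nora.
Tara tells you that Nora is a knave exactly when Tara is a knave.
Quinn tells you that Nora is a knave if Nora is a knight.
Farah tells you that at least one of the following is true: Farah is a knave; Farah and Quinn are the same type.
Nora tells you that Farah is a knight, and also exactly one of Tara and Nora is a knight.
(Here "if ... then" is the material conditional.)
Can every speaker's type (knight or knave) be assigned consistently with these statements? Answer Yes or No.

Checking all 16 assignments, each has at least one speaker whose statement's truth value contradicts their type.

No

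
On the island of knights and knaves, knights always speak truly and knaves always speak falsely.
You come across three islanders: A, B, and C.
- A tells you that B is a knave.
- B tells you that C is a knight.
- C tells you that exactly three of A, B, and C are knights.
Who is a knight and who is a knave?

Suppose A is a knave. Then A's statement "B is a knave" would have to be false. Checking the 4 ways to assign the others, none is consistent with every speaker.
(For instance, with B=knave, C=knave, A's claim "B is a knave" comes out true where it would need to be false.)
So A must be a knight, making "B is a knave" true. Taking A=knight, B=knave, C=knave, each remaining statement checks out:
  B (knave): "C is a knight" — false. ✓
  C (knave): "exactly three of A, B, and C are knights" — false. ✓
This is the unique consistent assignment.

A is a knight, B is a knave, and C is a knave.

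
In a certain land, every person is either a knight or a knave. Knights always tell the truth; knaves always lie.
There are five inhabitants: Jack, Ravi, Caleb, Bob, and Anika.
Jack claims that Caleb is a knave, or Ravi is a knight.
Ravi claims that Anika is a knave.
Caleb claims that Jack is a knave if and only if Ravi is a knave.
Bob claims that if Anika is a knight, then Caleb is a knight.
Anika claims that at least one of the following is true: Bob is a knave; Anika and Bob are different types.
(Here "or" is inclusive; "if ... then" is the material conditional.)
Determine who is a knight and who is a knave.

Suppose Jack is a knave. Then Jack's statement "Caleb is a knave, or Ravi is a knight" would have to be false. Checking the 16 ways to assign the others, none is consistent with every speaker.
(For instance, with Ravi=knave, Caleb=knave, Bob=knave, Anika=knight, Jack's claim "Caleb is a knave, or Ravi is a knight" comes out true where it would need to be false.)
So Jack must be a knight, making "Caleb is a knave, or Ravi is a knight" true. Taking Jack=knight, Ravi=knave, Caleb=knave, Bob=knave, Anika=knight, each remaining statement checks out:
  Ravi (knave): "Anika is a knave" — false. ✓
  Caleb (knave): "Jack is a knave if and only if Ravi is a knave" — false. ✓
  Bob (knave): "if Anika is a knight, then Caleb is a knight" — false. ✓
  Anika (knight): "at least one of the following is true: Bob is a knave; Anika and Bob are different types" — true. ✓
This is the unique consistent assignment.

Knights: Jack and Anika. Knaves: Ravi, Caleb, and Bob.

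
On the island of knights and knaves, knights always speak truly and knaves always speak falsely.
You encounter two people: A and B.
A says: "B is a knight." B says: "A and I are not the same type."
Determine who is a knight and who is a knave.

A is a knave and B is a knave.

Since A is a knave, "B is a knight" needs to be false, which holds.
As a knave, B's statement "A and I are not the same type" should be false; it is.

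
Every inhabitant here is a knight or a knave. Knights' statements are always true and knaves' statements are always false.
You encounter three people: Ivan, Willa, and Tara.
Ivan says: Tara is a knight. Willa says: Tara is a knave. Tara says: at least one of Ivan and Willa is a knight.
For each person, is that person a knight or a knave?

Ivan is a knight, Willa is a knave, and Tara is a knight.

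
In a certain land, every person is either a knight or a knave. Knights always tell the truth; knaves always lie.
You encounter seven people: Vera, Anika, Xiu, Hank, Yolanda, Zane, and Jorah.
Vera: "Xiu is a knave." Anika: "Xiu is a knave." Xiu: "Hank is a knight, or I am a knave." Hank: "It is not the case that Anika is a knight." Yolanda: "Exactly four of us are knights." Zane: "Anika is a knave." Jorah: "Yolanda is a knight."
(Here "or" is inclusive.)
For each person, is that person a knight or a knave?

Vera is a knave; "Xiu is a knave" is False, as required.
Anika (knave): "Xiu is a knave" — False. ✓
Xiu (knight): "Hank is a knight, or I am a knave" — true. ✓
Hank (knight): "it is not the case that Anika is a knight" — true. ✓
As a knave, Yolanda's statement "exactly four of us are knights" should be False; it is.
Zane (knight): "Anika is a knave" — true. ✓
Jorah is a knave, and the claim "Yolanda is a knight" is indeed False.

Vera is a knave, Anika is a knave, Xiu is a knight, Hank is a knight, Yolanda is a knave, Zane is a knight, and Jorah is a knave.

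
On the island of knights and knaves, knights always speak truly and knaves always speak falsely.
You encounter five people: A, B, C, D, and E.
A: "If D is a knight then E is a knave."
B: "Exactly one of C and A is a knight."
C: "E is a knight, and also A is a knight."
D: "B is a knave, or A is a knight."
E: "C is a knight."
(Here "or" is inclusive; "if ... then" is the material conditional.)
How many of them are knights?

3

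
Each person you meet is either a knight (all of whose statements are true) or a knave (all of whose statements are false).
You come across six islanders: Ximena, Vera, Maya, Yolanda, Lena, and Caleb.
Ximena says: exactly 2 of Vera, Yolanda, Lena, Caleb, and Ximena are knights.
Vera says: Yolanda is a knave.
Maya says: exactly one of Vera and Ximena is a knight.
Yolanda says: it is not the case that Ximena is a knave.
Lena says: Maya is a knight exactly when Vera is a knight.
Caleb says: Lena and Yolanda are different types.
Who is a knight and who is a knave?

Ximena is a knave, and the claim "exactly 2 of Vera, Yolanda, Lena, Caleb, and Ximena are knights" is indeed False.
Vera is a knight, so "Yolanda is a knave" must be true — and it is.
Maya is a knight; "exactly one of Vera and Ximena is a knight" is true, as required.
Yolanda is a knave, and the claim "it is not the case that Ximena is a knave" is indeed False.
Lena is a knight; "Maya is a knight exactly when Vera is a knight" is true, as required.
Caleb is a knight, and the claim "Lena and Yolanda are different types" is indeed true.

Knights: Vera, Maya, Lena, and Caleb. Knaves: Ximena and Yolanda.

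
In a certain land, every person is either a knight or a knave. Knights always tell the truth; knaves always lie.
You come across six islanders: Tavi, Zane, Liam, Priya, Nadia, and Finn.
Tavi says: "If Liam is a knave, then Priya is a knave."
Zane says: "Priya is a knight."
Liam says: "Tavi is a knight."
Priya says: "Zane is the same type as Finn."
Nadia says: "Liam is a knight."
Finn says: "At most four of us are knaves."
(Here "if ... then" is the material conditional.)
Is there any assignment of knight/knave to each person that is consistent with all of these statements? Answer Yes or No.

Yes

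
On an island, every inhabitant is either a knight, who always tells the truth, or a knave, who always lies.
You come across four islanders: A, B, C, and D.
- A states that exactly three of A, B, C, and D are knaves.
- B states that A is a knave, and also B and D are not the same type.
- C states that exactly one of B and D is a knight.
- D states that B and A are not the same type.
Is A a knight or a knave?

A is a knave.

Consistent assignments: {A=knave, B=knave, C=knave, D=knave}
In every consistent assignment, A is a knave.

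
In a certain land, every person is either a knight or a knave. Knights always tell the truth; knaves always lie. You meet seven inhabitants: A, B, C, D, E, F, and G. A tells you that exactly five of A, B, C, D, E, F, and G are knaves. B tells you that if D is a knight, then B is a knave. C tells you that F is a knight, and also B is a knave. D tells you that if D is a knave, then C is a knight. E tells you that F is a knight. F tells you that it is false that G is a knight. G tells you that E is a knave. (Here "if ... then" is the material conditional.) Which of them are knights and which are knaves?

Knights: B, E, and F. Knaves: A, C, D, and G.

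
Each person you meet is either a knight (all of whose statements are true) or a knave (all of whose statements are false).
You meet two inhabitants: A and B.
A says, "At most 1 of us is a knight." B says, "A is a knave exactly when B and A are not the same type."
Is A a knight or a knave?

Consistent assignments: {A=knight, B=knave}
In every consistent assignment, A is a knight.

A is a knight.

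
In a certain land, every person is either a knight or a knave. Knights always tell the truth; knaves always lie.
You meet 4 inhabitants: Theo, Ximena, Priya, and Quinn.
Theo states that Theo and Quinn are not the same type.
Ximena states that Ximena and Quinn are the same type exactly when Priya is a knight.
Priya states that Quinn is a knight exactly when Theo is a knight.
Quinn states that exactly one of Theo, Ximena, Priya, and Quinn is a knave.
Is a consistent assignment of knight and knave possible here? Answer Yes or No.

One consistent assignment: Theo=knight, Ximena=knight, Priya=knave, Quinn=knave.

Yes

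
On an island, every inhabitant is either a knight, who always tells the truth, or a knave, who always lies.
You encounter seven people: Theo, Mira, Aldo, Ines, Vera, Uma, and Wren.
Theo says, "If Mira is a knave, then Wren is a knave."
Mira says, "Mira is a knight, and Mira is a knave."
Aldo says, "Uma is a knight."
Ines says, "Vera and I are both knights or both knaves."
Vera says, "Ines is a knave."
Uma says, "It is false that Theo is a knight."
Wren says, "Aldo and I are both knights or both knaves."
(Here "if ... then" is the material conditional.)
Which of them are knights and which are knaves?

Since Theo is a knave, "if Mira is a knave, then Wren is a knave" needs to be false, which holds.
Mira is a knave, so "Mira is a knight, and Mira is a knave" must be false — and it is.
Aldo is a knight; "Uma is a knight" is True, as required.
Ines (knave): "Vera and I are both knights or both knaves" — false. ✓
Since Vera is a knight, "Ines is a knave" needs to be True, which holds.
Uma (knight): "it is false that Theo is a knight" — True. ✓
Wren (knight): "Aldo and I are both knights or both knaves" — True. ✓

Theo is a knave, Mira is a knave, Aldo is a knight, Ines is a knave, Vera is a knight, Uma is a knight, and Wren is a knight.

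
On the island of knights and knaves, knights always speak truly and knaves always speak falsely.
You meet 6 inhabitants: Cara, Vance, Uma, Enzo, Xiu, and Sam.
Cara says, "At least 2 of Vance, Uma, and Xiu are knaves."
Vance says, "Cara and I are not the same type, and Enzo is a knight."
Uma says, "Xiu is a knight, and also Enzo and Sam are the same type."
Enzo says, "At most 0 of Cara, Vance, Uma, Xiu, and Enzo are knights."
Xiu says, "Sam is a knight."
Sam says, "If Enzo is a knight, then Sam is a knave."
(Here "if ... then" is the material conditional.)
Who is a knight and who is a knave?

Knights: Cara, Xiu, and Sam. Knaves: Vance, Uma, and Enzo.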